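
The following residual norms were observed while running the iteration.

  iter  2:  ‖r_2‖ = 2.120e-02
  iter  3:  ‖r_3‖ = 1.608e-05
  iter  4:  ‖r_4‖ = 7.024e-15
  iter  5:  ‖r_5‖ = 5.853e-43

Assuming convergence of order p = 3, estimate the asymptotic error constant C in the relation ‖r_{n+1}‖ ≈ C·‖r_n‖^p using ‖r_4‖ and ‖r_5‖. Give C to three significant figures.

1.69

C ≈ ‖r_5‖ / ‖r_4‖^3
  = 5.853e-43 / (7.024e-15)^3
  = 5.853e-43 / 3.4654e-43 ≈ 1.689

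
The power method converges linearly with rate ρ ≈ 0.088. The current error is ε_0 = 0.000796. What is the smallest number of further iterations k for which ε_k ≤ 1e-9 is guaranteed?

6

After k steps, ε_k ≈ 0.000796·0.088^k.
Need 0.088^k ≤ 1e-9/0.000796 = 1.25628e-06.
k ≥ ln(1.25628e-06)/ln(0.088) = -13.5874/-2.43042 = 5.591.
Smallest integer k = 6.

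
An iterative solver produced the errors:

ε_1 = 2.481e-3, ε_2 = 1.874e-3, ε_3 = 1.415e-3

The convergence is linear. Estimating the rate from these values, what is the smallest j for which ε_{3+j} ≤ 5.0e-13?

Rate ρ ≈ ε_3/ε_2 = 1.415e-3/1.874e-3 = 0.7551.
After j more steps, ε_{3+j} ≈ 1.415e-3·ρ^j; need ρ^j ≤ 5.0e-13/1.415e-3 = 3.53357e-10.
j ≥ ln(3.53357e-10)/ln(0.7551) = -21.7635/-0.28091 = 77.475.
So 78 more iterations are needed.

78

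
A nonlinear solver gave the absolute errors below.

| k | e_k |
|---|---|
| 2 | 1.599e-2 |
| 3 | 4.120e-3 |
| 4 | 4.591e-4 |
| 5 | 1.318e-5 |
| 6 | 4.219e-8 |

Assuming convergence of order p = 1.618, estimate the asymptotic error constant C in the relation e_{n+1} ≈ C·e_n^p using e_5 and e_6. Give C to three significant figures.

3.32

C ≈ e_6 / e_5^1.618
  = 4.219e-8 / (1.318e-5)^1.618
  = 4.219e-8 / 1.27064e-08 ≈ 3.3204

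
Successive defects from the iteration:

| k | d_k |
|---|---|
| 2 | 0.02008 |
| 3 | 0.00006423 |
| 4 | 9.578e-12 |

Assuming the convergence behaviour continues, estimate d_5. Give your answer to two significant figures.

2.0e-30

First estimate the order: p ≈ ln(d_4/d_3) / ln(d_3/d_2) = ln(9.578e-12/0.00006423)/ln(0.00006423/0.02008) = ln(1.4912e-07)/ln(0.00319871) ≈ 2.7360.
Then d_5 ≈ d_4·(d_4/d_3)^p = 9.578e-12·(1.4912e-07)^2.7360 = 9.578e-12·2.10278e-19 ≈ 2.014e-30.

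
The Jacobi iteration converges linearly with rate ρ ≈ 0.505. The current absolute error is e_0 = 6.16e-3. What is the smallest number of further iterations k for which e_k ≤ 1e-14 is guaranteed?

After k steps, e_k ≈ 6.16e-3·0.505^k.
Need 0.505^k ≤ 1e-14/6.16e-3 = 1.62338e-12.
k ≥ ln(1.62338e-12)/ln(0.505) = -27.1465/-0.68320 = 39.734.
Smallest integer k = 40.

40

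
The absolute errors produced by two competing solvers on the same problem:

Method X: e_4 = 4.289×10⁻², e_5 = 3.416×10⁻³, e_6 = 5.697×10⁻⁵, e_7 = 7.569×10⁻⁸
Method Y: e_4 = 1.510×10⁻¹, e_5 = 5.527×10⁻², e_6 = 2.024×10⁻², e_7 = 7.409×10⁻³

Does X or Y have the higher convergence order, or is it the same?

Method X: p ≈ ln(7.569×10⁻⁸/5.697×10⁻⁵)/ln(5.697×10⁻⁵/3.416×10⁻³) ≈ 1.62.
Method Y: p ≈ ln(7.409×10⁻³/2.024×10⁻²)/ln(2.024×10⁻²/5.527×10⁻²) ≈ 1.00.
Method X has the higher order (≈1.6 vs ≈1.0).

X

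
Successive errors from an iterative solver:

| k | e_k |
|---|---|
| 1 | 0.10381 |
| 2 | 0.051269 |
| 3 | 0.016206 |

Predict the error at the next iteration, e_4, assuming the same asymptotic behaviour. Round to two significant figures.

2.5e-3

First estimate the order: p ≈ ln(e_3/e_2) / ln(e_2/e_1) = ln(0.016206/0.051269)/ln(0.051269/0.10381) = ln(0.316097)/ln(0.493873) ≈ 1.6325.
Then e_4 ≈ e_3·(e_3/e_2)^p = 0.016206·(0.316097)^1.6325 = 0.016206·0.152566 ≈ 0.002472.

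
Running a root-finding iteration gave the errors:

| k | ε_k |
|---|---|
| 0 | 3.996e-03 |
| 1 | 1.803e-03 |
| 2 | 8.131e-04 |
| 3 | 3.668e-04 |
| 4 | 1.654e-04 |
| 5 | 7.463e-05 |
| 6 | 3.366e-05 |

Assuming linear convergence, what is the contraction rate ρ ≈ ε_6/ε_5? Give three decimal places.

ρ ≈ ε_6/ε_5 = 3.366e-05/7.463e-05 = 0.45103

0.451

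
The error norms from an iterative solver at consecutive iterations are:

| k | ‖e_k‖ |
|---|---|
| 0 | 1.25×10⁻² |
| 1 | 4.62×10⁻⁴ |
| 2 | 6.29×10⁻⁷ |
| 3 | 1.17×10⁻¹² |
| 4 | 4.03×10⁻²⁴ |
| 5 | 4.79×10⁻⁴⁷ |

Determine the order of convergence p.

Consecutive ratios: ‖e_5‖/‖e_4‖ = 4.79×10⁻⁴⁷/4.03×10⁻²⁴ = 1.18859e-23, ‖e_4‖/‖e_3‖ = 4.03×10⁻²⁴/1.17×10⁻¹² = 3.44444e-12.
p ≈ ln(1.18859e-23)/ln(3.44444e-12) = -52.7867/-26.3943 ≈ 2.00.
So the convergence is quadratic (order 2).

2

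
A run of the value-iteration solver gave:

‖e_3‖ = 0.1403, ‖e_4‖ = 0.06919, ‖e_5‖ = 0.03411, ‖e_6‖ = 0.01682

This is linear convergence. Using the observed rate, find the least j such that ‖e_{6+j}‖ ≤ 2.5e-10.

Rate ρ ≈ ‖e_6‖/‖e_5‖ = 0.01682/0.03411 = 0.4931.
After j more steps, ‖e_{6+j}‖ ≈ 0.01682·ρ^j; need ρ^j ≤ 2.5e-10/0.01682 = 1.48633e-08.
j ≥ ln(1.48633e-08)/ln(0.4931) = -18.0244/-0.70704 = 25.493.
So 26 more iterations are needed.

26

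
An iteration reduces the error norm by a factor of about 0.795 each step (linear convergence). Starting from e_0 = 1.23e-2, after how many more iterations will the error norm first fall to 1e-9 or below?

72

After k steps, e_k ≈ 1.23e-2·0.795^k.
Need 0.795^k ≤ 1e-9/1.23e-2 = 8.13008e-08.
k ≥ ln(8.13008e-08)/ln(0.795) = -16.3251/-0.22941 = 71.161.
Smallest integer k = 72.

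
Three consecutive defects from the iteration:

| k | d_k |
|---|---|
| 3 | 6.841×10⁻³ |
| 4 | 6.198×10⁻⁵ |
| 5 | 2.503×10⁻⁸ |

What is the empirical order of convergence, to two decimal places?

p ≈ ln(d_5/d_4) / ln(d_4/d_3)
  = ln(2.503×10⁻⁸/6.198×10⁻⁵) / ln(6.198×10⁻⁵/6.841×10⁻³)
  = ln(0.00040384) / ln(0.00906008)
  = -7.81449 / -4.70388 ≈ 1.66129

1.66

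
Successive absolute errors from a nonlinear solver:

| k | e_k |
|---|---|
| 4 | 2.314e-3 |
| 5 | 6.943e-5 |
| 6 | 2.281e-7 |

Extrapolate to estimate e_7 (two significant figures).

2.0e-11

First estimate the order: p ≈ ln(e_6/e_5) / ln(e_5/e_4) = ln(2.281e-7/6.943e-5)/ln(6.943e-5/2.314e-3) = ln(0.00328532)/ln(0.0300043) ≈ 1.6308.
Then e_7 ≈ e_6·(e_6/e_5)^p = 2.281e-7·(0.00328532)^1.6308 = 2.281e-7·8.91323e-05 ≈ 2.033e-11.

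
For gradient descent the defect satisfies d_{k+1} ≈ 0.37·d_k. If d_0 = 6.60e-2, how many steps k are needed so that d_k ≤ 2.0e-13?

27

After k steps, d_k ≈ 6.60e-2·0.37^k.
Need 0.37^k ≤ 2.0e-13/6.60e-2 = 3.0303e-12.
k ≥ ln(3.0303e-12)/ln(0.37) = -26.5224/-0.99425 = 26.676.
Smallest integer k = 27.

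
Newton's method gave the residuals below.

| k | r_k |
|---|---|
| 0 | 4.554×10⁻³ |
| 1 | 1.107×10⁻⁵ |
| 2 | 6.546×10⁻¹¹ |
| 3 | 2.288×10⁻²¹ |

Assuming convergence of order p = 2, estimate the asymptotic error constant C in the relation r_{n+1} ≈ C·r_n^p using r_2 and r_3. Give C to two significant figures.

C ≈ r_3 / r_2^2
  = 2.288×10⁻²¹ / (6.546×10⁻¹¹)^2
  = 2.288×10⁻²¹ / 4.28501e-21 ≈ 0.53395

0.53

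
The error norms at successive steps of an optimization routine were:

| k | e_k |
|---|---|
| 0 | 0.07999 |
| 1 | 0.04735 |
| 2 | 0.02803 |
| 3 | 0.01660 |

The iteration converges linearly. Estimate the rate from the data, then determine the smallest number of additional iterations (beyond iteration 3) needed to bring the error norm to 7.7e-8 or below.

24

Rate ρ ≈ e_3/e_2 = 0.01660/0.02803 = 0.5922.
After j more steps, e_{3+j} ≈ 0.01660·ρ^j; need ρ^j ≤ 7.7e-8/0.01660 = 4.63855e-06.
j ≥ ln(4.63855e-06)/ln(0.5922) = -12.2811/-0.52391 = 23.441.
So 24 more iterations are needed.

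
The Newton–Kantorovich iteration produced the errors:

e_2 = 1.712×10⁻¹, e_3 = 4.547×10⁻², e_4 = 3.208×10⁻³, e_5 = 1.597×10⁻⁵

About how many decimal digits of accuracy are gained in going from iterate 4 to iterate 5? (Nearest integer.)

Digits gained ≈ log₁₀(e_4/e_5) = log₁₀(3.208×10⁻³/1.597×10⁻⁵) = log₁₀(200.877) ≈ 2.303.

2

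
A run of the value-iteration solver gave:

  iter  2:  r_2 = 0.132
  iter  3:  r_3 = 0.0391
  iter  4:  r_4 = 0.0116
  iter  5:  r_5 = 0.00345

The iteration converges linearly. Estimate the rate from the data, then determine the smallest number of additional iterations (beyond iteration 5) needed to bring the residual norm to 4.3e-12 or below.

Rate ρ ≈ r_5/r_4 = 0.00345/0.0116 = 0.2974.
After j more steps, r_{5+j} ≈ 0.00345·ρ^j; need ρ^j ≤ 4.3e-12/0.00345 = 1.24638e-09.
j ≥ ln(1.24638e-09)/ln(0.2974) = -20.5030/-1.21268 = 16.907.
So 17 more iterations are needed.

17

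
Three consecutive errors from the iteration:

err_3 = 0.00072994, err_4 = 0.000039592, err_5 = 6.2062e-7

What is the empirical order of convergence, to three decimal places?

p ≈ ln(err_5/err_4) / ln(err_4/err_3)
  = ln(6.2062e-7/0.000039592) / ln(0.000039592/0.00072994)
  = ln(0.0156754) / ln(0.0542401)
  = -4.155663 / -2.914335 ≈ 1.425939

1.426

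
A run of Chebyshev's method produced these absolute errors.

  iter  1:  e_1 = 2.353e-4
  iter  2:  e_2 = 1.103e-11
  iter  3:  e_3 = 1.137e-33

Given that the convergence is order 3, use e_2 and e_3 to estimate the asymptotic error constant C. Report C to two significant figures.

C ≈ e_3 / e_2^3
  = 1.137e-33 / (1.103e-11)^3
  = 1.137e-33 / 1.34192e-33 ≈ 0.84729

0.85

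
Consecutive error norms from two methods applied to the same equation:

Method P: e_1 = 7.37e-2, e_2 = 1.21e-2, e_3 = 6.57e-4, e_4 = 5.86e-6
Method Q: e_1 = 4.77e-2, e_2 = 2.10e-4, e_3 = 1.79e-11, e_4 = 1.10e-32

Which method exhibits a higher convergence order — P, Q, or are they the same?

Method P: p ≈ ln(5.86e-6/6.57e-4)/ln(6.57e-4/1.21e-2) ≈ 1.62.
Method Q: p ≈ ln(1.10e-32/1.79e-11)/ln(1.79e-11/2.10e-4) ≈ 3.00.
Method Q has the higher order (≈3.0 vs ≈1.6).

Q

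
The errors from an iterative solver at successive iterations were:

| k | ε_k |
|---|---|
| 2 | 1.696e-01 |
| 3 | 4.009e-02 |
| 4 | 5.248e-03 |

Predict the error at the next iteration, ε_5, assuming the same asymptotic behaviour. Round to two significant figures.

3.0e-4

First estimate the order: p ≈ ln(ε_4/ε_3) / ln(ε_3/ε_2) = ln(5.248e-03/4.009e-02)/ln(4.009e-02/1.696e-01) = ln(0.130905)/ln(0.23638) ≈ 1.4097.
Then ε_5 ≈ ε_4·(ε_4/ε_3)^p = 5.248e-03·(0.130905)^1.4097 = 5.248e-03·0.056908 ≈ 0.0002987.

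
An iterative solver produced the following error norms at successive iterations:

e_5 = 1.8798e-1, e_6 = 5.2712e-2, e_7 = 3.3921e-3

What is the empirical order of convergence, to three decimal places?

2.158

p ≈ ln(e_7/e_6) / ln(e_6/e_5)
  = ln(3.3921e-3/5.2712e-2) / ln(5.2712e-2/1.8798e-1)
  = ln(0.0643516) / ln(0.280413)
  = -2.743393 / -1.271492 ≈ 2.157617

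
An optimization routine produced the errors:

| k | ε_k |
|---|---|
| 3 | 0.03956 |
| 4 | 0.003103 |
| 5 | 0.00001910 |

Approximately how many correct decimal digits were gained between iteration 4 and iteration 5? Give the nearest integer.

Digits gained ≈ log₁₀(ε_4/ε_5) = log₁₀(0.003103/0.00001910) = log₁₀(162.461) ≈ 2.211.

2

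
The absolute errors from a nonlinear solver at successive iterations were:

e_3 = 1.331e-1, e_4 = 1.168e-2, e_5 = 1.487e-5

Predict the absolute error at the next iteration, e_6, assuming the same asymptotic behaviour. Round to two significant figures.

First estimate the order: p ≈ ln(e_5/e_4) / ln(e_4/e_3) = ln(1.487e-5/1.168e-2)/ln(1.168e-2/1.331e-1) = ln(0.00127312)/ln(0.0877536) ≈ 2.7397.
Then e_6 ≈ e_5·(e_5/e_4)^p = 1.487e-5·(0.00127312)^2.7397 = 1.487e-5·1.17007e-08 ≈ 1.74e-13.

1.7e-13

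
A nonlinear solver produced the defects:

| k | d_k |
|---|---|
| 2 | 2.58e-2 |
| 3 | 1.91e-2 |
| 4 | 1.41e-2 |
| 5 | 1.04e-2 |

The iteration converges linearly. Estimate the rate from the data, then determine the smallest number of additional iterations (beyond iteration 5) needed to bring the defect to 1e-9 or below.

Rate ρ ≈ d_5/d_4 = 1.04e-2/1.41e-2 = 0.7376.
After j more steps, d_{5+j} ≈ 1.04e-2·ρ^j; need ρ^j ≤ 1e-9/1.04e-2 = 9.61538e-08.
j ≥ ln(9.61538e-08)/ln(0.7376) = -16.1573/-0.30435 = 53.088.
So 54 more iterations are needed.

54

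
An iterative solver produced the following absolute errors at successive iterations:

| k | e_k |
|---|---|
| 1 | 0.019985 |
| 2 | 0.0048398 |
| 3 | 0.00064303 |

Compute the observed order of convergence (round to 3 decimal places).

p ≈ ln(e_3/e_2) / ln(e_2/e_1)
  = ln(0.00064303/0.0048398) / ln(0.0048398/0.019985)
  = ln(0.132863) / ln(0.242172)
  = -2.018437 / -1.418107 ≈ 1.423332

1.423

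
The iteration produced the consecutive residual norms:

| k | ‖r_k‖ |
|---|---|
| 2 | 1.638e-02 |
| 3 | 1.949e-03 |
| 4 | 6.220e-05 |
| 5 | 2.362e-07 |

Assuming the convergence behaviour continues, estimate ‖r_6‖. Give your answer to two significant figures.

2.9e-11

First estimate the order: p ≈ ln(‖r_5‖/‖r_4‖) / ln(‖r_4‖/‖r_3‖) = ln(2.362e-07/6.220e-05)/ln(6.220e-05/1.949e-03) = ln(0.00379743)/ln(0.0319138) ≈ 1.6180.
Then ‖r_6‖ ≈ ‖r_5‖·(‖r_5‖/‖r_4‖)^p = 2.362e-07·(0.00379743)^1.6180 = 2.362e-07·0.000121231 ≈ 2.863e-11.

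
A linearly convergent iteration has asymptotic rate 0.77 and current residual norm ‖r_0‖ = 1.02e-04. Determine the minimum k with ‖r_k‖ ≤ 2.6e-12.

After k steps, ‖r_k‖ ≈ 1.02e-04·0.77^k.
Need 0.77^k ≤ 2.6e-12/1.02e-04 = 2.54902e-08.
k ≥ ln(2.54902e-08)/ln(0.77) = -17.4850/-0.26136 = 66.900.
Smallest integer k = 67.

67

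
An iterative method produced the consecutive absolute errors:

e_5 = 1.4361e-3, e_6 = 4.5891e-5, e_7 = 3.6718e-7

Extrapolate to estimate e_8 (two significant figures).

4.2e-10

First estimate the order: p ≈ ln(e_7/e_6) / ln(e_6/e_5) = ln(3.6718e-7/4.5891e-5)/ln(4.5891e-5/1.4361e-3) = ln(0.00800113)/ln(0.0319553) ≈ 1.4021.
Then e_8 ≈ e_7·(e_7/e_6)^p = 3.6718e-7·(0.00800113)^1.4021 = 3.6718e-7·0.00114818 ≈ 4.216e-10.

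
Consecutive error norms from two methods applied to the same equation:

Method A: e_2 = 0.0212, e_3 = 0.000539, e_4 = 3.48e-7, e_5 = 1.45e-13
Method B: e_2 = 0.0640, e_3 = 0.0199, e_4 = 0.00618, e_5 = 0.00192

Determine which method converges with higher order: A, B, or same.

A

Method A: p ≈ ln(1.45e-13/3.48e-7)/ln(3.48e-7/0.000539) ≈ 2.00.
Method B: p ≈ ln(0.00192/0.00618)/ln(0.00618/0.0199) ≈ 1.00.
Method A has the higher order (≈2.0 vs ≈1.0).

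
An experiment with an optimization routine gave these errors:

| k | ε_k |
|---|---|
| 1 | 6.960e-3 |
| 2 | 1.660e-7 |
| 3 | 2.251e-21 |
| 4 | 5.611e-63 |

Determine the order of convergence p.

3

Consecutive ratios: ε_4/ε_3 = 5.611e-63/2.251e-21 = 2.49267e-42, ε_3/ε_2 = 2.251e-21/1.660e-7 = 1.35602e-14.
p ≈ ln(2.49267e-42)/ln(1.35602e-14) = -95.7952/-31.9316 ≈ 3.00.
So the convergence is cubic (order 3).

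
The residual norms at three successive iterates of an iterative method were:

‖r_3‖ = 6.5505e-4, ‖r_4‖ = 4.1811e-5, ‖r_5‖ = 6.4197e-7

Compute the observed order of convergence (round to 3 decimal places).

1.518

p ≈ ln(‖r_5‖/‖r_4‖) / ln(‖r_4‖/‖r_3‖)
  = ln(6.4197e-7/4.1811e-5) / ln(4.1811e-5/6.5505e-4)
  = ln(0.0153541) / ln(0.0638287)
  = -4.176373 / -2.751552 ≈ 1.517824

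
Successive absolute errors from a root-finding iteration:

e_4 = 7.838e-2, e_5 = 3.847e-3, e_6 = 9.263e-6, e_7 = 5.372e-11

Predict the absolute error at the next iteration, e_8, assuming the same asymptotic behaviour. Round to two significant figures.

1.8e-21

First estimate the order: p ≈ ln(e_7/e_6) / ln(e_6/e_5) = ln(5.372e-11/9.263e-6)/ln(9.263e-6/3.847e-3) = ln(5.79942e-06)/ln(0.00240785) ≈ 2.0000.
Then e_8 ≈ e_7·(e_7/e_6)^p = 5.372e-11·(5.79942e-06)^2.0000 = 5.372e-11·3.36333e-11 ≈ 1.807e-21.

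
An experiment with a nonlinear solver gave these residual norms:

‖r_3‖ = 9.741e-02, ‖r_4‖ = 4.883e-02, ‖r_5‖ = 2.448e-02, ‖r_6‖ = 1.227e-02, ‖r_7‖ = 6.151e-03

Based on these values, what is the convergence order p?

Consecutive ratios: ‖r_7‖/‖r_6‖ = 6.151e-03/1.227e-02 = 0.501304, ‖r_6‖/‖r_5‖ = 1.227e-02/2.448e-02 = 0.501225.
p ≈ ln(0.501304)/ln(0.501225) = -0.6905/-0.6907 ≈ 1.00.
So the convergence is linear (order 1).

1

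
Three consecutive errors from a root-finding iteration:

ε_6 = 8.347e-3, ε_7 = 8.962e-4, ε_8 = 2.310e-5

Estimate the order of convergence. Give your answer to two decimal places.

1.64

p ≈ ln(ε_8/ε_7) / ln(ε_7/ε_6)
  = ln(2.310e-5/8.962e-4) / ln(8.962e-4/8.347e-3)
  = ln(0.0257755) / ln(0.107368)
  = -3.65833 / -2.23149 ≈ 1.63941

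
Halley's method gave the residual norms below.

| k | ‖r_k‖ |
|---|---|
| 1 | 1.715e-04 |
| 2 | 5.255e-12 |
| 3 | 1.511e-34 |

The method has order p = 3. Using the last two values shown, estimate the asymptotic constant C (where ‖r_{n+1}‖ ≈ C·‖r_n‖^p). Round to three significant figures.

C ≈ ‖r_3‖ / ‖r_2‖^3
  = 1.511e-34 / (5.255e-12)^3
  = 1.511e-34 / 1.45117e-34 ≈ 1.0412

1.04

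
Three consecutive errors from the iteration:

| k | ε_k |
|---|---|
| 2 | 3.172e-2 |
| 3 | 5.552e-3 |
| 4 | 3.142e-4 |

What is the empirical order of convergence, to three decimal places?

1.648

p ≈ ln(ε_4/ε_3) / ln(ε_3/ε_2)
  = ln(3.142e-4/5.552e-3) / ln(5.552e-3/3.172e-2)
  = ln(0.0565922) / ln(0.175032)
  = -2.871884 / -1.742786 ≈ 1.647870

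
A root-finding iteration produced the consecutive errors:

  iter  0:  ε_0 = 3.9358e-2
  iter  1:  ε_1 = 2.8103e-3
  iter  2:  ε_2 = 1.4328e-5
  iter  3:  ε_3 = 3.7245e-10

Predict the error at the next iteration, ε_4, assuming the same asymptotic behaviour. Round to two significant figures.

2.5e-19

First estimate the order: p ≈ ln(ε_3/ε_2) / ln(ε_2/ε_1) = ln(3.7245e-10/1.4328e-5)/ln(1.4328e-5/2.8103e-3) = ln(2.59946e-05)/ln(0.00509839) ≈ 2.0000.
Then ε_4 ≈ ε_3·(ε_3/ε_2)^p = 3.7245e-10·(2.59946e-05)^2.0000 = 3.7245e-10·6.75719e-10 ≈ 2.517e-19.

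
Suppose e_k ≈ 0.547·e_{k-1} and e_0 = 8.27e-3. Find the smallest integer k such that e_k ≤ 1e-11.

After k steps, e_k ≈ 8.27e-3·0.547^k.
Need 0.547^k ≤ 1e-11/8.27e-3 = 1.20919e-09.
k ≥ ln(1.20919e-09)/ln(0.547) = -20.5333/-0.60331 = 34.034.
Smallest integer k = 35.

35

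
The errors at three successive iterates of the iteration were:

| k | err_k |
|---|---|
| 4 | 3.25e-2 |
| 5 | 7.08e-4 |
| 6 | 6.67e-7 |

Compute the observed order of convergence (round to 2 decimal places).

p ≈ ln(err_6/err_5) / ln(err_5/err_4)
  = ln(6.67e-7/7.08e-4) / ln(7.08e-4/3.25e-2)
  = ln(0.00094209) / ln(0.0217846)
  = -6.96741 / -3.82655 ≈ 1.82081

1.82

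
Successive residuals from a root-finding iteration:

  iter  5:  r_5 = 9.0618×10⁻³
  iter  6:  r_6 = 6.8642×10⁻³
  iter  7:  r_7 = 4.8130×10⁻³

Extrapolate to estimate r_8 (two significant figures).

First estimate the order: p ≈ ln(r_7/r_6) / ln(r_6/r_5) = ln(4.8130×10⁻³/6.8642×10⁻³)/ln(6.8642×10⁻³/9.0618×10⁻³) = ln(0.701174)/ln(0.757487) ≈ 1.2781.
Then r_8 ≈ r_7·(r_7/r_6)^p = 4.8130×10⁻³·(0.701174)^1.2781 = 4.8130×10⁻³·0.635258 ≈ 0.003057.

3.1e-3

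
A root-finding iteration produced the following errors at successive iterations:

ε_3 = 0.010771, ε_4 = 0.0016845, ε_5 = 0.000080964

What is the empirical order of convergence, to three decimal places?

p ≈ ln(ε_5/ε_4) / ln(ε_4/ε_3)
  = ln(0.000080964/0.0016845) / ln(0.0016845/0.010771)
  = ln(0.0480641) / ln(0.156392)
  = -3.035220 / -1.855390 ≈ 1.635893

1.636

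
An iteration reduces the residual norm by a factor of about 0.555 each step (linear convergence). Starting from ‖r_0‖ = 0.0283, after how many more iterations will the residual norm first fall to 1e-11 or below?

37

After k steps, ‖r_k‖ ≈ 0.0283·0.555^k.
Need 0.555^k ≤ 1e-11/0.0283 = 3.53357e-10.
k ≥ ln(3.53357e-10)/ln(0.555) = -21.7635/-0.58879 = 36.963.
Smallest integer k = 37.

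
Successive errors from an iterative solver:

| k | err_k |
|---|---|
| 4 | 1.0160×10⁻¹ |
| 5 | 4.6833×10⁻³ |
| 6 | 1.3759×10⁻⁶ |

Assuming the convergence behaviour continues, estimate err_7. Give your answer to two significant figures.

6.4e-16

First estimate the order: p ≈ ln(err_6/err_5) / ln(err_5/err_4) = ln(1.3759×10⁻⁶/4.6833×10⁻³)/ln(4.6833×10⁻³/1.0160×10⁻¹) = ln(0.000293789)/ln(0.0460955) ≈ 2.6430.
Then err_7 ≈ err_6·(err_6/err_5)^p = 1.3759×10⁻⁶·(0.000293789)^2.6430 = 1.3759×10⁻⁶·4.624e-10 ≈ 6.362e-16.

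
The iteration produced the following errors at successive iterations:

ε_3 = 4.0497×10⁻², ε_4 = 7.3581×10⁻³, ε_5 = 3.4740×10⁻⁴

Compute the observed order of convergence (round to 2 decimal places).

p ≈ ln(ε_5/ε_4) / ln(ε_4/ε_3)
  = ln(3.4740×10⁻⁴/7.3581×10⁻³) / ln(7.3581×10⁻³/4.0497×10⁻²)
  = ln(0.0472133) / ln(0.181695)
  = -3.05308 / -1.70543 ≈ 1.79021

1.79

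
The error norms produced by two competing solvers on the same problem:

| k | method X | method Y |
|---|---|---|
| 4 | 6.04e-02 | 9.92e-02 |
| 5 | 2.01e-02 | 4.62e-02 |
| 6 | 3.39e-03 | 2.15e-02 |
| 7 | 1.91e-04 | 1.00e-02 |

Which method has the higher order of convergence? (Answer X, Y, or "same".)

X

Method X: p ≈ ln(1.91e-04/3.39e-03)/ln(3.39e-03/2.01e-02) ≈ 1.62.
Method Y: p ≈ ln(1.00e-02/2.15e-02)/ln(2.15e-02/4.62e-02) ≈ 1.00.
Method X has the higher order (≈1.6 vs ≈1.0).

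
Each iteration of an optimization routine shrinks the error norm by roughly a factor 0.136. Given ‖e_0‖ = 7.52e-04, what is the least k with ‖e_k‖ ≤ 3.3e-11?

9

After k steps, ‖e_k‖ ≈ 7.52e-04·0.136^k.
Need 0.136^k ≤ 3.3e-11/7.52e-04 = 4.3883e-08.
k ≥ ln(4.3883e-08)/ln(0.136) = -16.9417/-1.99510 = 8.492.
Smallest integer k = 9.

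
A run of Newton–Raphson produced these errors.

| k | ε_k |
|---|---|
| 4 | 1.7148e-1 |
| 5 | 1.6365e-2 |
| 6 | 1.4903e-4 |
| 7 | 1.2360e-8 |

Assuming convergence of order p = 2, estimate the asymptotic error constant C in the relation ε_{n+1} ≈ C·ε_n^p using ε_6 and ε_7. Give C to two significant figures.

0.56

C ≈ ε_7 / ε_6^2
  = 1.2360e-8 / (1.4903e-4)^2
  = 1.2360e-8 / 2.22099e-08 ≈ 0.55651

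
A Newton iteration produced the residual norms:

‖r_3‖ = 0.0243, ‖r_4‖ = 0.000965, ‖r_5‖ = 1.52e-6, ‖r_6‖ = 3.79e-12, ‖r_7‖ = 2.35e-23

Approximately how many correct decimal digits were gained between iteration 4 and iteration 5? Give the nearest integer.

Digits gained ≈ log₁₀(‖r_4‖/‖r_5‖) = log₁₀(0.000965/1.52e-6) = log₁₀(634.868) ≈ 2.803.

3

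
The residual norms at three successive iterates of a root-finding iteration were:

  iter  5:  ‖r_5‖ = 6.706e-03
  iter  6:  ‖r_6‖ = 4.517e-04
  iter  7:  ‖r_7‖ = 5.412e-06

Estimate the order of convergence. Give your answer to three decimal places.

1.640

p ≈ ln(‖r_7‖/‖r_6‖) / ln(‖r_6‖/‖r_5‖)
  = ln(5.412e-06/4.517e-04) / ln(4.517e-04/6.706e-03)
  = ln(0.0119814) / ln(0.0673576)
  = -4.424400 / -2.697740 ≈ 1.640039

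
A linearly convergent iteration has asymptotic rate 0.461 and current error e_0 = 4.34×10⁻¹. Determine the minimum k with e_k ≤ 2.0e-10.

28

After k steps, e_k ≈ 4.34×10⁻¹·0.461^k.
Need 0.461^k ≤ 2.0e-10/4.34×10⁻¹ = 4.60829e-10.
k ≥ ln(4.60829e-10)/ln(0.461) = -21.4980/-0.77436 = 27.762.
Smallest integer k = 28.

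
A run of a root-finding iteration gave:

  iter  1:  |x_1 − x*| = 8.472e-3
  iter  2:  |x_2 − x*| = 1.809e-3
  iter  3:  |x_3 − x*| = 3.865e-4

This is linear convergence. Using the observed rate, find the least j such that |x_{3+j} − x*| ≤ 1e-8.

Rate ρ ≈ |x_3 − x*|/|x_2 − x*| = 3.865e-4/1.809e-3 = 0.2137.
After j more steps, |x_{3+j} − x*| ≈ 3.865e-4·ρ^j; need ρ^j ≤ 1e-8/3.865e-4 = 2.58732e-05.
j ≥ ln(2.58732e-05)/ln(0.2137) = -10.5623/-1.54318 = 6.845.
So 7 more iterations are needed.

7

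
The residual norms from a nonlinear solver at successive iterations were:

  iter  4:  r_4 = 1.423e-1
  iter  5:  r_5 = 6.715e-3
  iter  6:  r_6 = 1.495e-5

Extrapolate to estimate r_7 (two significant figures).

7.4e-11

First estimate the order: p ≈ ln(r_6/r_5) / ln(r_5/r_4) = ln(1.495e-5/6.715e-3)/ln(6.715e-3/1.423e-1) = ln(0.00222636)/ln(0.047189) ≈ 2.0001.
Then r_7 ≈ r_6·(r_6/r_5)^p = 1.495e-5·(0.00222636)^2.0001 = 1.495e-5·4.95365e-06 ≈ 7.406e-11.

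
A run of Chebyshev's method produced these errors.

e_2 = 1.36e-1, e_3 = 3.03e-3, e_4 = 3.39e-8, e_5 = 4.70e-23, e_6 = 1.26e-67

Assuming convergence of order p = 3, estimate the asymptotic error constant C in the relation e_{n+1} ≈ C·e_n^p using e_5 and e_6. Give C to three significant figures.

1.21

C ≈ e_6 / e_5^3
  = 1.26e-67 / (4.70e-23)^3
  = 1.26e-67 / 1.03823e-67 ≈ 1.2136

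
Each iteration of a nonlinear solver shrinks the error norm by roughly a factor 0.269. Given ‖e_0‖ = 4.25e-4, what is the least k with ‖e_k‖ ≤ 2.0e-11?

After k steps, ‖e_k‖ ≈ 4.25e-4·0.269^k.
Need 0.269^k ≤ 2.0e-11/4.25e-4 = 4.70588e-08.
k ≥ ln(4.70588e-08)/ln(0.269) = -16.8719/-1.31304 = 12.849.
Smallest integer k = 13.

13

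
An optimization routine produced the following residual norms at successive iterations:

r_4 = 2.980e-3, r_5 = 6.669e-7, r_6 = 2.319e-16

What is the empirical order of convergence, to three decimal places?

p ≈ ln(r_6/r_5) / ln(r_5/r_4)
  = ln(2.319e-16/6.669e-7) / ln(6.669e-7/2.980e-3)
  = ln(3.47728e-10) / ln(0.000223792)
  = -21.779601 / -8.404794 ≈ 2.591331

2.591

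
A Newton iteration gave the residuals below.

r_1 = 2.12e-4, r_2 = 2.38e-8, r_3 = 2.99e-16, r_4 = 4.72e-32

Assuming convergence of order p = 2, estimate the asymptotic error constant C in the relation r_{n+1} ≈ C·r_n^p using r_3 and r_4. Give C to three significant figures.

C ≈ r_4 / r_3^2
  = 4.72e-32 / (2.99e-16)^2
  = 4.72e-32 / 8.9401e-32 ≈ 0.52796

0.528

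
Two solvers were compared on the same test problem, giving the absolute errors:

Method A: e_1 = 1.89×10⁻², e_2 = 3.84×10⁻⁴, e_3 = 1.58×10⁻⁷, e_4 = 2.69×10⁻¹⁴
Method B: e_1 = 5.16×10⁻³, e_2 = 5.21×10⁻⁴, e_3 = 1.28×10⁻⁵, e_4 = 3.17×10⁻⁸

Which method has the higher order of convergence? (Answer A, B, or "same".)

A

Method A: p ≈ ln(2.69×10⁻¹⁴/1.58×10⁻⁷)/ln(1.58×10⁻⁷/3.84×10⁻⁴) ≈ 2.00.
Method B: p ≈ ln(3.17×10⁻⁸/1.28×10⁻⁵)/ln(1.28×10⁻⁵/5.21×10⁻⁴) ≈ 1.62.
Method A has the higher order (≈2.0 vs ≈1.6).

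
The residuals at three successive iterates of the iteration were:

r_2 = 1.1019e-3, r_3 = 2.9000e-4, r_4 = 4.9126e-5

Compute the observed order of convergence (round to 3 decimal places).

p ≈ ln(r_4/r_3) / ln(r_3/r_2)
  = ln(4.9126e-5/2.9000e-4) / ln(2.9000e-4/1.1019e-3)
  = ln(0.1694) / ln(0.263182)
  = -1.775492 / -1.334909 ≈ 1.330047

1.330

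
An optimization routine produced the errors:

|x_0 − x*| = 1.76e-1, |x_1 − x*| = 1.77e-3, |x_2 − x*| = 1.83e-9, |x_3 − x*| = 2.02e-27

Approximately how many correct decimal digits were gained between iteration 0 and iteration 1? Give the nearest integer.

Digits gained ≈ log₁₀(|x_0 − x*|/|x_1 − x*|) = log₁₀(1.76e-1/1.77e-3) = log₁₀(99.435) ≈ 1.998.

2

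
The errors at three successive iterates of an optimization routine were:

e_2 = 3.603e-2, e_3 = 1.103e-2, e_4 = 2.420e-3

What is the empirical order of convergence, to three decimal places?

1.281

p ≈ ln(e_4/e_3) / ln(e_3/e_2)
  = ln(2.420e-3/1.103e-2) / ln(1.103e-2/3.603e-2)
  = ln(0.219402) / ln(0.306134)
  = -1.516850 / -1.183732 ≈ 1.281413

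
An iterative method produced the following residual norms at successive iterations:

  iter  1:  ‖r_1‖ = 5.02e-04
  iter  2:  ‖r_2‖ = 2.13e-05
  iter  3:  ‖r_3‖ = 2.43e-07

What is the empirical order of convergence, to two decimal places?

p ≈ ln(‖r_3‖/‖r_2‖) / ln(‖r_2‖/‖r_1‖)
  = ln(2.43e-07/2.13e-05) / ln(2.13e-05/5.02e-04)
  = ln(0.0114085) / ln(0.0424303)
  = -4.47340 / -3.15989 ≈ 1.41568

1.42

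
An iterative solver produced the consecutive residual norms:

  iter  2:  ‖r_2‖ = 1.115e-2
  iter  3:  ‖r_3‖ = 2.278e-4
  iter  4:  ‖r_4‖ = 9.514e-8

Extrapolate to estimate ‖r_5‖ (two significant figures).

1.7e-14

First estimate the order: p ≈ ln(‖r_4‖/‖r_3‖) / ln(‖r_3‖/‖r_2‖) = ln(9.514e-8/2.278e-4)/ln(2.278e-4/1.115e-2) = ln(0.000417647)/ln(0.0204305) ≈ 1.9999.
Then ‖r_5‖ ≈ ‖r_4‖·(‖r_4‖/‖r_3‖)^p = 9.514e-8·(0.000417647)^1.9999 = 9.514e-8·1.74565e-07 ≈ 1.661e-14.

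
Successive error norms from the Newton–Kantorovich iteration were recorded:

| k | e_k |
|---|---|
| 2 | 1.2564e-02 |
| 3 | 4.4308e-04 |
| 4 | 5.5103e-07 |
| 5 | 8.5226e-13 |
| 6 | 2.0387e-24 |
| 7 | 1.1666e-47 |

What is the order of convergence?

2

Consecutive ratios: e_7/e_6 = 1.1666e-47/2.0387e-24 = 5.72227e-24, e_6/e_5 = 2.0387e-24/8.5226e-13 = 2.39211e-12.
p ≈ ln(5.72227e-24)/ln(2.39211e-12) = -53.5177/-26.7588 ≈ 2.00.
So the convergence is quadratic (order 2).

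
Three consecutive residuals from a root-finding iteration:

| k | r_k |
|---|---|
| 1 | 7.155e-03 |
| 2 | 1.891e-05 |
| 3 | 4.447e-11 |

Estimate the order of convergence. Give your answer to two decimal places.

2.18

p ≈ ln(r_3/r_2) / ln(r_2/r_1)
  = ln(4.447e-11/1.891e-05) / ln(1.891e-05/7.155e-03)
  = ln(2.35167e-06) / ln(0.00264291)
  = -12.96038 / -5.93587 ≈ 2.18340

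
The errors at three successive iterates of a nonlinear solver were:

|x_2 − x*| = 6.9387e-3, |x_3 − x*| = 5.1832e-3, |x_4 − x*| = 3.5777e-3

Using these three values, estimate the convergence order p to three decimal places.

1.271

p ≈ ln(|x_4 − x*|/|x_3 − x*|) / ln(|x_3 − x*|/|x_2 − x*|)
  = ln(3.5777e-3/5.1832e-3) / ln(5.1832e-3/6.9387e-3)
  = ln(0.690249) / ln(0.746999)
  = -0.370703 / -0.291691 ≈ 1.270876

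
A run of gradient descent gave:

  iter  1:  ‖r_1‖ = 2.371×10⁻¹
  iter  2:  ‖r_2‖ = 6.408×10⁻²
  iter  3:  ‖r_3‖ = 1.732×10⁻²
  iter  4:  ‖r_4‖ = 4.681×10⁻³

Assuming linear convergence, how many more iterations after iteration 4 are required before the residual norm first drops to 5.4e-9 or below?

11

Rate ρ ≈ ‖r_4‖/‖r_3‖ = 4.681×10⁻³/1.732×10⁻² = 0.2703.
After j more steps, ‖r_{4+j}‖ ≈ 4.681×10⁻³·ρ^j; need ρ^j ≤ 5.4e-9/4.681×10⁻³ = 1.1536e-06.
j ≥ ln(1.1536e-06)/ln(0.2703) = -13.6726/-1.30822 = 10.451.
So 11 more iterations are needed.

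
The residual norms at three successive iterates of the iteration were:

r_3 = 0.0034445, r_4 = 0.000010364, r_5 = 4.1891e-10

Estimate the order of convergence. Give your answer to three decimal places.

1.742

p ≈ ln(r_5/r_4) / ln(r_4/r_3)
  = ln(4.1891e-10/0.000010364) / ln(0.000010364/0.0034445)
  = ln(4.04197e-05) / ln(0.00300885)
  = -10.116193 / -5.806197 ≈ 1.742310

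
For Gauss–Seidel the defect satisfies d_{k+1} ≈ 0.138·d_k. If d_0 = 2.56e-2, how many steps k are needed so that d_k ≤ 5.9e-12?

After k steps, d_k ≈ 2.56e-2·0.138^k.
Need 0.138^k ≤ 5.9e-12/2.56e-2 = 2.30469e-10.
k ≥ ln(2.30469e-10)/ln(0.138) = -22.1909/-1.98050 = 11.205.
Smallest integer k = 12.

12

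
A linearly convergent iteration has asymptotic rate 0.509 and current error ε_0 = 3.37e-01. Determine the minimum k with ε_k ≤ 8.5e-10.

30

After k steps, ε_k ≈ 3.37e-01·0.509^k.
Need 0.509^k ≤ 8.5e-10/3.37e-01 = 2.52226e-09.
k ≥ ln(2.52226e-09)/ln(0.509) = -19.7981/-0.67531 = 29.317.
Smallest integer k = 30.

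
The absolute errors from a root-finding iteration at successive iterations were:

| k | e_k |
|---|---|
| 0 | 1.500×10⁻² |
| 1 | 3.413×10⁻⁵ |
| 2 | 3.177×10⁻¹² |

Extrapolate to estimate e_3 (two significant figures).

First estimate the order: p ≈ ln(e_2/e_1) / ln(e_1/e_0) = ln(3.177×10⁻¹²/3.413×10⁻⁵)/ln(3.413×10⁻⁵/1.500×10⁻²) = ln(9.30853e-08)/ln(0.00227533) ≈ 2.6603.
Then e_3 ≈ e_2·(e_2/e_1)^p = 3.177×10⁻¹²·(9.30853e-08)^2.6603 = 3.177×10⁻¹²·1.97294e-19 ≈ 6.268e-31.

6.3e-31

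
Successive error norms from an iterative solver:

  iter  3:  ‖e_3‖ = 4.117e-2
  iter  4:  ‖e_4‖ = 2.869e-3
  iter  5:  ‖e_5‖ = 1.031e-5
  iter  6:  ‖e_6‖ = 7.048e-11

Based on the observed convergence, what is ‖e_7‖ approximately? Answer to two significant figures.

First estimate the order: p ≈ ln(‖e_6‖/‖e_5‖) / ln(‖e_5‖/‖e_4‖) = ln(7.048e-11/1.031e-5)/ln(1.031e-5/2.869e-3) = ln(6.83608e-06)/ln(0.00359359) ≈ 2.1130.
Then ‖e_7‖ ≈ ‖e_6‖·(‖e_6‖/‖e_5‖)^p = 7.048e-11·(6.83608e-06)^2.1130 = 7.048e-11·1.21884e-11 ≈ 8.59e-22.

8.6e-22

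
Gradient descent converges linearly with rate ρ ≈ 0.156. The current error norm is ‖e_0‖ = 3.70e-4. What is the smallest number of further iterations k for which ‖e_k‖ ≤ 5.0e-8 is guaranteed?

After k steps, ‖e_k‖ ≈ 3.70e-4·0.156^k.
Need 0.156^k ≤ 5.0e-8/3.70e-4 = 0.000135135.
k ≥ ln(0.000135135)/ln(0.156) = -8.9092/-1.85790 = 4.795.
Smallest integer k = 5.

5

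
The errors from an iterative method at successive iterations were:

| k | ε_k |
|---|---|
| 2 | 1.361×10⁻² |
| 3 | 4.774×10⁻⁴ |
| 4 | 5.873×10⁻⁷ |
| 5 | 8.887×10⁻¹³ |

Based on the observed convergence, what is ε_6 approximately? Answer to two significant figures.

First estimate the order: p ≈ ln(ε_5/ε_4) / ln(ε_4/ε_3) = ln(8.887×10⁻¹³/5.873×10⁻⁷)/ln(5.873×10⁻⁷/4.774×10⁻⁴) = ln(1.5132e-06)/ln(0.00123021) ≈ 2.0000.
Then ε_6 ≈ ε_5·(ε_5/ε_4)^p = 8.887×10⁻¹³·(1.5132e-06)^2.0000 = 8.887×10⁻¹³·2.28977e-12 ≈ 2.035e-24.

2.0e-24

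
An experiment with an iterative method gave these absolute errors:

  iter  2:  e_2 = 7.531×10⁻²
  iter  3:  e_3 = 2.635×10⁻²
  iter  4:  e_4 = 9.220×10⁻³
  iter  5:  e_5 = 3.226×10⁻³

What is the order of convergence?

Consecutive ratios: e_5/e_4 = 3.226×10⁻³/9.220×10⁻³ = 0.349892, e_4/e_3 = 9.220×10⁻³/2.635×10⁻² = 0.349905.
p ≈ ln(0.349892)/ln(0.349905) = -1.0501/-1.0501 ≈ 1.00.
So the convergence is linear (order 1).

1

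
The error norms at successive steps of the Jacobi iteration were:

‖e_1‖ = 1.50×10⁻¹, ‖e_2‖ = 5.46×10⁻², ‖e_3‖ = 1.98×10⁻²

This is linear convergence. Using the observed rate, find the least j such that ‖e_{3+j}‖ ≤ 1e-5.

8

Rate ρ ≈ ‖e_3‖/‖e_2‖ = 1.98×10⁻²/5.46×10⁻² = 0.3626.
After j more steps, ‖e_{3+j}‖ ≈ 1.98×10⁻²·ρ^j; need ρ^j ≤ 1e-5/1.98×10⁻² = 0.000505051.
j ≥ ln(0.000505051)/ln(0.3626) = -7.5909/-1.01445 = 7.483.
So 8 more iterations are needed.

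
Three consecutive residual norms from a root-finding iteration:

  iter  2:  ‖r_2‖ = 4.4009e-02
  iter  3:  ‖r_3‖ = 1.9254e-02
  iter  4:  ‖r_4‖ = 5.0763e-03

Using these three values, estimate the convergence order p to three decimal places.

1.613

p ≈ ln(‖r_4‖/‖r_3‖) / ln(‖r_3‖/‖r_2‖)
  = ln(5.0763e-03/1.9254e-02) / ln(1.9254e-02/4.4009e-02)
  = ln(0.263649) / ln(0.437501)
  = -1.333137 / -0.826676 ≈ 1.612648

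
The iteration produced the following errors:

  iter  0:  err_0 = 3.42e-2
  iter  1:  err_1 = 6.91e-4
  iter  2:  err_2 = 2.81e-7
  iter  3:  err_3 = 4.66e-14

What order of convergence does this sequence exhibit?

2

Consecutive ratios: err_3/err_2 = 4.66e-14/2.81e-7 = 1.65836e-07, err_2/err_1 = 2.81e-7/6.91e-4 = 0.000406657.
p ≈ ln(1.65836e-07)/ln(0.000406657) = -15.6123/-7.8075 ≈ 2.00.
So the convergence is quadratic (order 2).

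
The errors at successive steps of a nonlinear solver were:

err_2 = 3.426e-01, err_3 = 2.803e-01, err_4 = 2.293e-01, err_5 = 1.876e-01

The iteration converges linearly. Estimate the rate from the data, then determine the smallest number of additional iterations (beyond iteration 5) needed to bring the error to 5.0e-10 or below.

99

Rate ρ ≈ err_5/err_4 = 1.876e-01/2.293e-01 = 0.8181.
After j more steps, err_{5+j} ≈ 1.876e-01·ρ^j; need ρ^j ≤ 5.0e-10/1.876e-01 = 2.66525e-09.
j ≥ ln(2.66525e-09)/ln(0.8181) = -19.7430/-0.20077 = 98.336.
So 99 more iterations are needed.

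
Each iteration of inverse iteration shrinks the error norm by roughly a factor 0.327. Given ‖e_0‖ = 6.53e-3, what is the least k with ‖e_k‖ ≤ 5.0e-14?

23

After k steps, ‖e_k‖ ≈ 6.53e-3·0.327^k.
Need 0.327^k ≤ 5.0e-14/6.53e-3 = 7.65697e-12.
k ≥ ln(7.65697e-12)/ln(0.327) = -25.5954/-1.11780 = 22.898.
Smallest integer k = 23.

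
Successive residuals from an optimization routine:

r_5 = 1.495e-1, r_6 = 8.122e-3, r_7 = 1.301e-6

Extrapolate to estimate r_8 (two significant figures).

First estimate the order: p ≈ ln(r_7/r_6) / ln(r_6/r_5) = ln(1.301e-6/8.122e-3)/ln(8.122e-3/1.495e-1) = ln(0.000160182)/ln(0.0543278) ≈ 3.0004.
Then r_8 ≈ r_7·(r_7/r_6)^p = 1.301e-6·(0.000160182)^3.0004 = 1.301e-6·4.09565e-12 ≈ 5.328e-18.

5.3e-18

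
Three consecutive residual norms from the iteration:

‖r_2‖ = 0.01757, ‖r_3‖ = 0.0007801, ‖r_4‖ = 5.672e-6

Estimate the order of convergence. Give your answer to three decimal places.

1.581

p ≈ ln(‖r_4‖/‖r_3‖) / ln(‖r_3‖/‖r_2‖)
  = ln(5.672e-6/0.0007801) / ln(0.0007801/0.01757)
  = ln(0.00727086) / ln(0.0443995)
  = -4.923881 / -3.114527 ≈ 1.580940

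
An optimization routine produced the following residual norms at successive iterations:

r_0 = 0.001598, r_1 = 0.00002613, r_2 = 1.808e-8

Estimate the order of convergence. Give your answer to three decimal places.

p ≈ ln(r_2/r_1) / ln(r_1/r_0)
  = ln(1.808e-8/0.00002613) / ln(0.00002613/0.001598)
  = ln(0.000691925) / ln(0.0163517)
  = -7.276033 / -4.113423 ≈ 1.768851

1.769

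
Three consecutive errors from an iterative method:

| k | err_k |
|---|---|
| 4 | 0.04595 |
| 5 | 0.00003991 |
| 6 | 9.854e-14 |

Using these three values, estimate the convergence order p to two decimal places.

p ≈ ln(err_6/err_5) / ln(err_5/err_4)
  = ln(9.854e-14/0.00003991) / ln(0.00003991/0.04595)
  = ln(2.46906e-09) / ln(0.000868553)
  = -19.81943 / -7.04868 ≈ 2.81179

2.81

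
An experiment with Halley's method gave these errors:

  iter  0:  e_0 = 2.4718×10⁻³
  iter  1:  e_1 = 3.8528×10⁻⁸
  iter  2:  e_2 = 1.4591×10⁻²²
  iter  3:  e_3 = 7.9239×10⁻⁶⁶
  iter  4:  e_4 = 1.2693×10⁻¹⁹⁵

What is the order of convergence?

Consecutive ratios: e_4/e_3 = 1.2693×10⁻¹⁹⁵/7.9239×10⁻⁶⁶ = 1.60186e-130, e_3/e_2 = 7.9239×10⁻⁶⁶/1.4591×10⁻²² = 5.43068e-44.
p ≈ ln(1.60186e-130)/ln(5.43068e-44) = -298.8649/-99.6217 ≈ 3.00.
So the convergence is cubic (order 3).

3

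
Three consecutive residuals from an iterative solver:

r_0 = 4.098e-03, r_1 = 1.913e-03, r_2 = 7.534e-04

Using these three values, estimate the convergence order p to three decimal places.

1.223

p ≈ ln(r_2/r_1) / ln(r_1/r_0)
  = ln(7.534e-04/1.913e-03) / ln(1.913e-03/4.098e-03)
  = ln(0.393832) / ln(0.466813)
  = -0.931831 / -0.761827 ≈ 1.223153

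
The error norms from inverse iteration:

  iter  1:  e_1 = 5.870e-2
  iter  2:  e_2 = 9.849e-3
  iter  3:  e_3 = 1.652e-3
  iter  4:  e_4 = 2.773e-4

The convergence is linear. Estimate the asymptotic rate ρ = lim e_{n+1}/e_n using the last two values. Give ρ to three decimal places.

ρ ≈ e_4/e_3 = 2.773e-4/1.652e-3 = 0.16786

0.168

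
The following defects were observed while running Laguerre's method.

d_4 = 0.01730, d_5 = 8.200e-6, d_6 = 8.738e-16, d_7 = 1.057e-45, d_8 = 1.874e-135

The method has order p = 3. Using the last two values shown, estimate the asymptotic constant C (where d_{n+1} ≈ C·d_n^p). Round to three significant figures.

1.59

C ≈ d_8 / d_7^3
  = 1.874e-135 / (1.057e-45)^3
  = 1.874e-135 / 1.18093e-135 ≈ 1.5869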